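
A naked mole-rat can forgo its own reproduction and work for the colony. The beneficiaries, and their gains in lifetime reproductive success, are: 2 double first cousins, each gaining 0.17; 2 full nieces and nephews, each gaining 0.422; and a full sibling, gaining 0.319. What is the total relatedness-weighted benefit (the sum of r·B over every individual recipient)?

r to a double first cousin = 0.25 (double first cousins share both grandparent pairs — four paths of length 4: r = 4·(1/2)^4 = 1/4).
r to a full niece or nephew = 0.25 (full aunt/uncle↔niece/nephew: two paths of length 3 through the shared grandparent pair: r = 2·(1/2)^3 = 1/4).
r to a full sibling = 1/2 (full sibs share both parents — two paths of length 2: r = 2·(1/2)^2 = 1/2).
Summing one r·B term per recipient: 2·0.25·0.17 + 2·0.25·0.422 + 1·0.5·0.319 = 0.4555.

0.4555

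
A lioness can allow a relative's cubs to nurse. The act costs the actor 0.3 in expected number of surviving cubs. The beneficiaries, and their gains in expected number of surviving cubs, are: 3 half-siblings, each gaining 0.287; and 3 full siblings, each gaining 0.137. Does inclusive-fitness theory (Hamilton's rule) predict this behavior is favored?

Yes

Hamilton's rule: the trait is favored when the sum of r·B over every recipient exceeds the actor's cost C.
r to a half-sibling = 0.25 (half-sibs share one parent — one path of length 2: r = (1/2)^2 = 1/4).
r to a full sibling = 1/2 (full sibs share both parents — two paths of length 2: r = 2·(1/2)^2 = 1/2).
Summing one r·B term per recipient: 3·0.25·0.287 + 3·0.5·0.137 = 0.42075.
0.42075 > 0.3: the indirect benefit exceeds the cost.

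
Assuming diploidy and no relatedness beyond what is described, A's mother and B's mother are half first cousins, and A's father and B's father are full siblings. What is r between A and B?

Independent pedigree routes through distinct common ancestors add.
A and B are related in two ways: half second cousins through their mothers (r = 1/64) and first cousins through their fathers (r = 1/8).
r = 1/64 + 1/8 = 0.140625.

0.140625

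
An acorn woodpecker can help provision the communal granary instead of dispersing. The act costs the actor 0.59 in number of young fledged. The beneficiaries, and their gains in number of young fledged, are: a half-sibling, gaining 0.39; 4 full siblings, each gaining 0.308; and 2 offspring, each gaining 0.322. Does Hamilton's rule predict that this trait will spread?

Yes

Hamilton's rule: the trait is favored when the sum of r·B over every recipient exceeds the actor's cost C.
r to a half-sibling = 1/4 (half-sibs share one parent — one path of length 2: r = (1/2)^2 = 1/4).
r to a full sibling = 0.5 (full sibs share both parents — two paths of length 2: r = 2·(1/2)^2 = 1/2).
r to an offspring = 0.5 (one parent–offspring link: r = (1/2)^1 = 1/2).
Summing one r·B term per recipient: 1·0.25·0.39 + 4·0.5·0.308 + 2·0.5·0.322 = 1.0355.
1.0355 > 0.59: the indirect benefit exceeds the cost.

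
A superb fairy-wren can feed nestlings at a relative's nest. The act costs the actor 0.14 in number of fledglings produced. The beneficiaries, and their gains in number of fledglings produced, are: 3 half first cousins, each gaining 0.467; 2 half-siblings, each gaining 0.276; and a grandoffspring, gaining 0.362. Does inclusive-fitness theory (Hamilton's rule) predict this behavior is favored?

Yes

Hamilton's rule: the trait is favored when the sum of r·B over every recipient exceeds the actor's cost C.
r to a half first cousin = 1/16 (half first cousins share one grandparent — one path of length 4: r = (1/2)^4 = 1/16).
r to a half-sibling = 0.25 (half-sibs share one parent — one path of length 2: r = (1/2)^2 = 1/4).
r to a grandoffspring = 1/4 (two parent–offspring links: r = (1/2)^2 = 1/4).
Summing one r·B term per recipient: 3·0.0625·0.467 + 2·0.25·0.276 + 1·0.25·0.362 = 0.3160625.
0.3160625 > 0.14: the indirect benefit exceeds the cost.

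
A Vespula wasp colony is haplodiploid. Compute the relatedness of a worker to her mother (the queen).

One meiotic link between diploid queen and diploid daughter: r = 1/2.

0.5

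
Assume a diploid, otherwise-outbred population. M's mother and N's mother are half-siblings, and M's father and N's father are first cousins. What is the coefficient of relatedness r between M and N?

0.09375

With two independent routes of shared ancestry, r is the sum of the two contributions.
M and N are related in two ways: half first cousins through their mothers (r = 1/16) and second cousins through their fathers (r = 1/32).
r = 1/16 + 1/32 = 0.09375.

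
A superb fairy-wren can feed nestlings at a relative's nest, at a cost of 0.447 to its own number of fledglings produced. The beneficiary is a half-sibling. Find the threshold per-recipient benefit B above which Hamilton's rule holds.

1.788

r to a half-sibling = 0.25 (half-sibs share one parent — one path of length 2: r = (1/2)^2 = 1/4).
Hamilton's rule with n recipients of equal r: n·r·B > C, so B > C/(n·r) = 0.447/(1·0.25) = 1.788.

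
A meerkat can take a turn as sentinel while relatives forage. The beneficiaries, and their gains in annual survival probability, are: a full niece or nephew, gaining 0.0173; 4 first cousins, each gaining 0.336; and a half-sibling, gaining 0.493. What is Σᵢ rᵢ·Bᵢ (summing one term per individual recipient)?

r to a full niece or nephew = 1/4 (full aunt/uncle↔niece/nephew: two paths of length 3 through the shared grandparent pair: r = 2·(1/2)^3 = 1/4).
r to a first cousin = 1/8 (first cousins share one grandparent pair — two paths of length 4: r = 2·(1/2)^4 = 1/8).
r to a half-sibling = 0.25 (half-sibs share one parent — one path of length 2: r = (1/2)^2 = 1/4).
Summing one r·B term per recipient: 1·0.25·0.0173 + 4·0.125·0.336 + 1·0.25·0.493 = 0.295575.

0.295575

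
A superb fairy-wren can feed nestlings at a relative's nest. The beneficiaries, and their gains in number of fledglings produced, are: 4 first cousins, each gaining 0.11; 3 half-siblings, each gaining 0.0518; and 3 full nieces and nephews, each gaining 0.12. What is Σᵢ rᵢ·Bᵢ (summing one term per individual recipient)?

r to a first cousin = 0.125 (first cousins share one grandparent pair — two paths of length 4: r = 2·(1/2)^4 = 1/8).
r to a half-sibling = 0.25 (half-sibs share one parent — one path of length 2: r = (1/2)^2 = 1/4).
r to a full niece or nephew = 1/4 (full aunt/uncle↔niece/nephew: two paths of length 3 through the shared grandparent pair: r = 2·(1/2)^3 = 1/4).
Summing one r·B term per recipient: 4·0.125·0.11 + 3·0.25·0.0518 + 3·0.25·0.12 = 0.18385.

0.18385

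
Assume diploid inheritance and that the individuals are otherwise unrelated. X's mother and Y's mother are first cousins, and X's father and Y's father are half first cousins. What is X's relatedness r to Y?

Independent pedigree routes through distinct common ancestors add.
X and Y are related in two ways: second cousins through their mothers (r = 1/32) and half second cousins through their fathers (r = 1/64).
r = 1/32 + 1/64 = 0.046875.

0.046875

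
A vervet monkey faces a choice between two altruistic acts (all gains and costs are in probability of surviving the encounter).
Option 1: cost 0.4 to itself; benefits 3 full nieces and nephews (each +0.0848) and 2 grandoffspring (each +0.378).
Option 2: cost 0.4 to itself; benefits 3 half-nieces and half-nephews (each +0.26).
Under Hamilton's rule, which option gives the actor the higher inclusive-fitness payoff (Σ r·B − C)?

Option 1

Option 1: r to a full niece or nephew = 0.25.
Option 1: r to a grandoffspring = 0.25.
Option 1: Σ r·B − C = (3·0.25·0.0848 + 2·0.25·0.378) − 0.4 = -0.1474.
Option 2: r to a half-niece or half-nephew = 0.125.
Option 2: Σ r·B − C = (3·0.125·0.26) − 0.4 = -0.3025.
Option 1 has the higher net inclusive-fitness payoff.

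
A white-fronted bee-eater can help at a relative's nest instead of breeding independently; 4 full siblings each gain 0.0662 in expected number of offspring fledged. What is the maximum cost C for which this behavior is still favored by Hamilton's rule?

0.1324

r to a full sibling = 1/2 (full sibs share both parents — two paths of length 2: r = 2·(1/2)^2 = 1/2).
Hamilton's rule: n·r·B > C, so the trait is favored while C < n·r·B = 4·0.5·0.0662 = 0.1324.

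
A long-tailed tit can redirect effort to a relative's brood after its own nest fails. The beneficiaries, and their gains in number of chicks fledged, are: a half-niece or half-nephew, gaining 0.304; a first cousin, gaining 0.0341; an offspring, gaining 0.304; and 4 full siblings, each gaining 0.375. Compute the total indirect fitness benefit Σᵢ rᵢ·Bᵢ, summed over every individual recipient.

r to a half-niece or half-nephew = 1/8 (half-aunt/uncle↔niece/nephew: one path of length 3: r = (1/2)^3 = 1/8).
r to a first cousin = 1/8 (first cousins share one grandparent pair — two paths of length 4: r = 2·(1/2)^4 = 1/8).
r to an offspring = 1/2 (one parent–offspring link: r = (1/2)^1 = 1/2).
r to a full sibling = 1/2 (full sibs share both parents — two paths of length 2: r = 2·(1/2)^2 = 1/2).
Summing one r·B term per recipient: 1·0.125·0.304 + 1·0.125·0.0341 + 1·0.5·0.304 + 4·0.5·0.375 = 0.9442625.

0.9442625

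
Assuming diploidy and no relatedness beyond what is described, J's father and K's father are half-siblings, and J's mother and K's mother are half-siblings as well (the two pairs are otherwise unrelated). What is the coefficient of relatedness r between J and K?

0.125

With two independent routes of shared ancestry, r is the sum of the two contributions.
J and K are related in two ways: half first cousins through their fathers (r = 1/16) and half first cousins through their mothers (r = 1/16).
r = 1/16 + 1/16 = 1/8 = 0.125.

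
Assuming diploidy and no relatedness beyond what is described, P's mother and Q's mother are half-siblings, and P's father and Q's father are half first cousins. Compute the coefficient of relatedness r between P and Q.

0.078125

With two independent routes of shared ancestry, r is the sum of the two contributions.
P and Q are related in two ways: half first cousins through their mothers (r = 1/16) and half second cousins through their fathers (r = 1/64).
r = 1/16 + 1/64 = 5/64 = 0.078125.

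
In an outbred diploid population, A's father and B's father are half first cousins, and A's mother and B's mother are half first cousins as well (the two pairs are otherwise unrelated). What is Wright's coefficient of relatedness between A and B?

0.03125

With two independent routes of shared ancestry, r is the sum of the two contributions.
A and B are related in two ways: half second cousins through their fathers (r = 1/64) and half second cousins through their mothers (r = 1/64).
r = 1/64 + 1/64 = 1/32 = 0.03125.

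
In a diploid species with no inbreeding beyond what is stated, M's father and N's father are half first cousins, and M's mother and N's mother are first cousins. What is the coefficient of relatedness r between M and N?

Independent pedigree routes through distinct common ancestors add.
M and N are related in two ways: half second cousins through their fathers (r = 1/64) and second cousins through their mothers (r = 1/32).
r = 1/64 + 1/32 = 3/64 = 0.046875.

0.046875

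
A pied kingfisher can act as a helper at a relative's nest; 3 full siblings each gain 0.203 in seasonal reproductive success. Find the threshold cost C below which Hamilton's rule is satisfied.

0.3045

r to a full sibling = 1/2 (full sibs share both parents — two paths of length 2: r = 2·(1/2)^2 = 1/2).
Hamilton's rule: n·r·B > C, so the trait is favored while C < n·r·B = 3·0.5·0.203 = 0.3045.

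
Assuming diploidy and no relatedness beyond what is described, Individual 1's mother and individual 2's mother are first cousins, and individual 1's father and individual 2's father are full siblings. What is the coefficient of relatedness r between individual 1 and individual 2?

Relatedness sums over independent paths through distinct common ancestors.
Individual 1 and individual 2 are related in two ways: second cousins through their mothers (r = 1/32) and first cousins through their fathers (r = 1/8).
r = 1/32 + 1/8 = 5/32 = 0.15625.

0.15625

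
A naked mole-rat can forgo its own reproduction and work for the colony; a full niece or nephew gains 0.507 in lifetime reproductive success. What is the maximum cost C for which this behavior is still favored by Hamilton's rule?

r to a full niece or nephew = 1/4 (full aunt/uncle↔niece/nephew: two paths of length 3 through the shared grandparent pair: r = 2·(1/2)^3 = 1/4).
Hamilton's rule: n·r·B > C, so the trait is favored while C < n·r·B = 1·0.25·0.507 = 0.12675.

0.12675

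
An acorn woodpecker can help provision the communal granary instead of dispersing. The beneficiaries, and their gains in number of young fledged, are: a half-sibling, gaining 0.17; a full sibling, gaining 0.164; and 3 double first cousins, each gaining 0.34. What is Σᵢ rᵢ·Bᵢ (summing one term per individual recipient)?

0.3795

r to a half-sibling = 1/4 (half-sibs share one parent — one path of length 2: r = (1/2)^2 = 1/4).
r to a full sibling = 0.5 (full sibs share both parents — two paths of length 2: r = 2·(1/2)^2 = 1/2).
r to a double first cousin = 1/4 (double first cousins share both grandparent pairs — four paths of length 4: r = 4·(1/2)^4 = 1/4).
Summing one r·B term per recipient: 1·0.25·0.17 + 1·0.5·0.164 + 3·0.25·0.34 = 0.3795.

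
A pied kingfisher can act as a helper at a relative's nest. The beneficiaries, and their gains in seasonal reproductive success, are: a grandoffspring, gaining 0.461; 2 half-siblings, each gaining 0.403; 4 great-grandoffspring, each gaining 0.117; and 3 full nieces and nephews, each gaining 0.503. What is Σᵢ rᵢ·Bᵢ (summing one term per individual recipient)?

r to a grandoffspring = 0.25 (two parent–offspring links: r = (1/2)^2 = 1/4).
r to a half-sibling = 0.25 (half-sibs share one parent — one path of length 2: r = (1/2)^2 = 1/4).
r to a great-grandoffspring = 0.125 (three parent–offspring links: r = (1/2)^3 = 1/8).
r to a full niece or nephew = 1/4 (full aunt/uncle↔niece/nephew: two paths of length 3 through the shared grandparent pair: r = 2·(1/2)^3 = 1/4).
Summing one r·B term per recipient: 1·0.25·0.461 + 2·0.25·0.403 + 4·0.125·0.117 + 3·0.25·0.503 = 0.7525.

0.7525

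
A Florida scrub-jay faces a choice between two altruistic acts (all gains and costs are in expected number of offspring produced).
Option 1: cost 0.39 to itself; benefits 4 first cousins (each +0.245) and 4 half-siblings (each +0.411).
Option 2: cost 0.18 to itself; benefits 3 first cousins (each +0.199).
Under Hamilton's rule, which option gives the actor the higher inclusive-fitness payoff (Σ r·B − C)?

Option 1

Option 1: r to a first cousin = 0.125.
Option 1: r to a half-sibling = 0.25.
Option 1: Σ r·B − C = (4·0.125·0.245 + 4·0.25·0.411) − 0.39 = 0.1435.
Option 2: r to a first cousin = 0.125.
Option 2: Σ r·B − C = (3·0.125·0.199) − 0.18 = -0.105375.
Option 1 has the higher net inclusive-fitness payoff.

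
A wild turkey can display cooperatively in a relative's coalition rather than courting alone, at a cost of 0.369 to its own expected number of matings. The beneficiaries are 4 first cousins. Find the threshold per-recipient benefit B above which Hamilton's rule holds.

0.738

r to a first cousin = 1/8 (first cousins share one grandparent pair — two paths of length 4: r = 2·(1/2)^4 = 1/8).
Hamilton's rule with n recipients of equal r: n·r·B > C, so B > C/(n·r) = 0.369/(4·0.125) = 0.738.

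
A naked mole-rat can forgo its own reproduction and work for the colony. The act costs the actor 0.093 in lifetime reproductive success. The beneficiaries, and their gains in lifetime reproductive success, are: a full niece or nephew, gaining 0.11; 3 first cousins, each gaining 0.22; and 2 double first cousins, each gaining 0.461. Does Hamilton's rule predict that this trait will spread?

Yes

Hamilton's rule: the trait is favored when the sum of r·B over every recipient exceeds the actor's cost C.
r to a full niece or nephew = 1/4 (full aunt/uncle↔niece/nephew: two paths of length 3 through the shared grandparent pair: r = 2·(1/2)^3 = 1/4).
r to a first cousin = 1/8 (first cousins share one grandparent pair — two paths of length 4: r = 2·(1/2)^4 = 1/8).
r to a double first cousin = 0.25 (double first cousins share both grandparent pairs — four paths of length 4: r = 4·(1/2)^4 = 1/4).
Summing one r·B term per recipient: 1·0.25·0.11 + 3·0.125·0.22 + 2·0.25·0.461 = 0.3405.
0.3405 > 0.093: the indirect benefit exceeds the cost.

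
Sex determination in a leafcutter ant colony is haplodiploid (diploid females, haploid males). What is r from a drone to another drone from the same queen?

Haploid brothers each carry a random half of the queen's diploid genome, so on average they share half: r = 1/2.

0.5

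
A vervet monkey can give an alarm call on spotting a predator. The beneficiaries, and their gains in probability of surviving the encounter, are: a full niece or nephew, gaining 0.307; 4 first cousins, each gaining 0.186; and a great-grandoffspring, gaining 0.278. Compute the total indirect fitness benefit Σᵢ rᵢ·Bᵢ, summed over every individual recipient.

0.2045

r to a full niece or nephew = 0.25 (full aunt/uncle↔niece/nephew: two paths of length 3 through the shared grandparent pair: r = 2·(1/2)^3 = 1/4).
r to a first cousin = 0.125 (first cousins share one grandparent pair — two paths of length 4: r = 2·(1/2)^4 = 1/8).
r to a great-grandoffspring = 1/8 (three parent–offspring links: r = (1/2)^3 = 1/8).
Summing one r·B term per recipient: 1·0.25·0.307 + 4·0.125·0.186 + 1·0.125·0.278 = 0.2045.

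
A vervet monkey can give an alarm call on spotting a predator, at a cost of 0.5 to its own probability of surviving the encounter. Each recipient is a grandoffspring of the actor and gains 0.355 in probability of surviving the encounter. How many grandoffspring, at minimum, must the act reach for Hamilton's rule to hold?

r to a grandoffspring = 1/4 (two parent–offspring links: r = (1/2)^2 = 1/4).
Hamilton's rule: n·r·B > C  ⇒  n > C/(r·B) = 0.5/(0.25·0.355) = 5.634.
The smallest integer exceeding 5.634 is 6.

6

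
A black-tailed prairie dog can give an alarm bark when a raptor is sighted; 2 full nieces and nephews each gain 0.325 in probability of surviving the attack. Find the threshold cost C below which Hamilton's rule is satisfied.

r to a full niece or nephew = 0.25 (full aunt/uncle↔niece/nephew: two paths of length 3 through the shared grandparent pair: r = 2·(1/2)^3 = 1/4).
Hamilton's rule: n·r·B > C, so the trait is favored while C < n·r·B = 2·0.25·0.325 = 0.1625.

0.1625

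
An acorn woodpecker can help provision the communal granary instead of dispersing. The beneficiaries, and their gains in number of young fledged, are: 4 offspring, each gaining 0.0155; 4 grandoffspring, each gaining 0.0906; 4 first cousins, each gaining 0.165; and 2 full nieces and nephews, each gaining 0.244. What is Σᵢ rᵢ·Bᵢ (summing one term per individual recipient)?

0.3261

r to an offspring = 0.5 (one parent–offspring link: r = (1/2)^1 = 1/2).
r to a grandoffspring = 1/4 (two parent–offspring links: r = (1/2)^2 = 1/4).
r to a first cousin = 0.125 (first cousins share one grandparent pair — two paths of length 4: r = 2·(1/2)^4 = 1/8).
r to a full niece or nephew = 1/4 (full aunt/uncle↔niece/nephew: two paths of length 3 through the shared grandparent pair: r = 2·(1/2)^3 = 1/4).
Summing one r·B term per recipient: 4·0.5·0.0155 + 4·0.25·0.0906 + 4·0.125·0.165 + 2·0.25·0.244 = 0.3261.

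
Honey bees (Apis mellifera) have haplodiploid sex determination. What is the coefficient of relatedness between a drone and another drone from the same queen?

Haploid brothers each carry a random half of the queen's diploid genome, so on average they share half: r = 1/2.

0.5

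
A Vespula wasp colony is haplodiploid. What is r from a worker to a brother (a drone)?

0.25

Her haploid brother carries none of their father's genes and a random half of their mother's genome; that half matches the maternal half of her own genome with probability 1/2: r = 1/2 · 1/2 = 1/4.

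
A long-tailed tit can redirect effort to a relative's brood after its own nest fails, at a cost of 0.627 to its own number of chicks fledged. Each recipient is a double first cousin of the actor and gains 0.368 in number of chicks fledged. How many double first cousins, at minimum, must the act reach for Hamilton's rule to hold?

7

r to a double first cousin = 1/4 (double first cousins share both grandparent pairs — four paths of length 4: r = 4·(1/2)^4 = 1/4).
Hamilton's rule: n·r·B > C  ⇒  n > C/(r·B) = 0.627/(0.25·0.368) = 6.815.
The smallest integer exceeding 6.815 is 7.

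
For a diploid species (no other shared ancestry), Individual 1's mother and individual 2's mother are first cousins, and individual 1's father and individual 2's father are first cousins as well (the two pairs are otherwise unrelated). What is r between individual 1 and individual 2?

Relatedness sums over independent paths through distinct common ancestors.
Individual 1 and individual 2 are related in two ways: second cousins through their mothers (r = 1/32) and second cousins through their fathers (r = 1/32).
r = 1/32 + 1/32 = 0.0625.

0.0625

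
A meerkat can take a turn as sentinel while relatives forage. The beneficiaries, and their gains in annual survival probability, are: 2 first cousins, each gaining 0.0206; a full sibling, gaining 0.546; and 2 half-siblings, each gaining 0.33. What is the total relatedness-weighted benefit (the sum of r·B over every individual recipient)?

r to a first cousin = 0.125 (first cousins share one grandparent pair — two paths of length 4: r = 2·(1/2)^4 = 1/8).
r to a full sibling = 0.5 (full sibs share both parents — two paths of length 2: r = 2·(1/2)^2 = 1/2).
r to a half-sibling = 0.25 (half-sibs share one parent — one path of length 2: r = (1/2)^2 = 1/4).
Summing one r·B term per recipient: 2·0.125·0.0206 + 1·0.5·0.546 + 2·0.25·0.33 = 0.44315.

0.44315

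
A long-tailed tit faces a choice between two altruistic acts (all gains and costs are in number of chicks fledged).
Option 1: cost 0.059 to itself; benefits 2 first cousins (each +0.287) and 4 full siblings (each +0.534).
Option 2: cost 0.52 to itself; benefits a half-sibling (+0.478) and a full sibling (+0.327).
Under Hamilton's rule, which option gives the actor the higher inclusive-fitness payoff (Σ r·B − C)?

Option 1

Option 1: r to a first cousin = 0.125.
Option 1: r to a full sibling = 0.5.
Option 1: Σ r·B − C = (2·0.125·0.287 + 4·0.5·0.534) − 0.059 = 1.08075.
Option 2: r to a half-sibling = 0.25.
Option 2: r to a full sibling = 0.5.
Option 2: Σ r·B − C = (1·0.25·0.478 + 1·0.5·0.327) − 0.52 = -0.237.
Option 1 has the higher net inclusive-fitness payoff.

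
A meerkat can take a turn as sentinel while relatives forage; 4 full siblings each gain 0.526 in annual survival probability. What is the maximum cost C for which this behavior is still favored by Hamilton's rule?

r to a full sibling = 1/2 (full sibs share both parents — two paths of length 2: r = 2·(1/2)^2 = 1/2).
Hamilton's rule: n·r·B > C, so the trait is favored while C < n·r·B = 4·0.5·0.526 = 1.052.

1.052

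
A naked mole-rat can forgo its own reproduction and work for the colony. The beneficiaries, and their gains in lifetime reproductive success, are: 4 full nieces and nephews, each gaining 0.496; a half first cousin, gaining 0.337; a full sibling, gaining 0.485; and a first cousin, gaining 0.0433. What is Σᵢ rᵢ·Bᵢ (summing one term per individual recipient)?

0.764975

r to a full niece or nephew = 0.25 (full aunt/uncle↔niece/nephew: two paths of length 3 through the shared grandparent pair: r = 2·(1/2)^3 = 1/4).
r to a half first cousin = 1/16 (half first cousins share one grandparent — one path of length 4: r = (1/2)^4 = 1/16).
r to a full sibling = 1/2 (full sibs share both parents — two paths of length 2: r = 2·(1/2)^2 = 1/2).
r to a first cousin = 1/8 (first cousins share one grandparent pair — two paths of length 4: r = 2·(1/2)^4 = 1/8).
Summing one r·B term per recipient: 4·0.25·0.496 + 1·0.0625·0.337 + 1·0.5·0.485 + 1·0.125·0.0433 = 0.764975.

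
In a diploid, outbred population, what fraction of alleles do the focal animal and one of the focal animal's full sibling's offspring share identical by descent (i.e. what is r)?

Each parent–offspring link contributes a factor of 1/2, and independent paths through distinct common ancestors add.
Full aunt/uncle↔niece/nephew: two paths of length 3 through the shared grandparent pair: r = 2·(1/2)^3 = 1/4.

0.25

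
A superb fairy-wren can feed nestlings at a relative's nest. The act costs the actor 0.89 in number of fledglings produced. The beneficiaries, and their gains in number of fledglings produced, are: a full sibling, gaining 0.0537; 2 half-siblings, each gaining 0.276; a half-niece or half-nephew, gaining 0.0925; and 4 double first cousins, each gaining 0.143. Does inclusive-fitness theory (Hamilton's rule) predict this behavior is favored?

Hamilton's rule: the trait is favored when the sum of r·B over every recipient exceeds the actor's cost C.
r to a full sibling = 0.5 (full sibs share both parents — two paths of length 2: r = 2·(1/2)^2 = 1/2).
r to a half-sibling = 0.25 (half-sibs share one parent — one path of length 2: r = (1/2)^2 = 1/4).
r to a half-niece or half-nephew = 1/8 (half-aunt/uncle↔niece/nephew: one path of length 3: r = (1/2)^3 = 1/8).
r to a double first cousin = 1/4 (double first cousins share both grandparent pairs — four paths of length 4: r = 4·(1/2)^4 = 1/4).
Summing one r·B term per recipient: 1·0.5·0.0537 + 2·0.25·0.276 + 1·0.125·0.0925 + 4·0.25·0.143 = 0.3194125.
0.3194125 < 0.89: the indirect benefit is less than the cost.

No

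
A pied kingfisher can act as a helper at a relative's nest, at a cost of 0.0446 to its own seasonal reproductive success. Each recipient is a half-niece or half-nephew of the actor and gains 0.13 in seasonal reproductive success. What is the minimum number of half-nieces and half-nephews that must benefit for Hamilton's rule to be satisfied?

3

r to a half-niece or half-nephew = 0.125 (half-aunt/uncle↔niece/nephew: one path of length 3: r = (1/2)^3 = 1/8).
Hamilton's rule: n·r·B > C  ⇒  n > C/(r·B) = 0.0446/(0.125·0.13) = 2.745.
The smallest integer exceeding 2.745 is 3.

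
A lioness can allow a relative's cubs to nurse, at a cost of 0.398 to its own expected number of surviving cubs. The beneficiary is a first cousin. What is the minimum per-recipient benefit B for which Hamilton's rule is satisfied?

r to a first cousin = 0.125 (first cousins share one grandparent pair — two paths of length 4: r = 2·(1/2)^4 = 1/8).
Hamilton's rule with n recipients of equal r: n·r·B > C, so B > C/(n·r) = 0.398/(1·0.125) = 3.184.

3.184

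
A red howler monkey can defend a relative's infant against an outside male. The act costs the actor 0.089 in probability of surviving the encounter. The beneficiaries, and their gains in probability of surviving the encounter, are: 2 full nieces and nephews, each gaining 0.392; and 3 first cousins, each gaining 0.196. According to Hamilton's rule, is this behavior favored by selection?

Yes

Hamilton's rule: the trait is favored when the sum of r·B over every recipient exceeds the actor's cost C.
r to a full niece or nephew = 0.25 (full aunt/uncle↔niece/nephew: two paths of length 3 through the shared grandparent pair: r = 2·(1/2)^3 = 1/4).
r to a first cousin = 1/8 (first cousins share one grandparent pair — two paths of length 4: r = 2·(1/2)^4 = 1/8).
Summing one r·B term per recipient: 2·0.25·0.392 + 3·0.125·0.196 = 0.2695.
0.2695 > 0.089: the indirect benefit exceeds the cost.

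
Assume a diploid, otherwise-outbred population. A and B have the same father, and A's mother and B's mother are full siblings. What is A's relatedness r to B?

Relatedness sums over independent paths through distinct common ancestors.
A and B are related in two ways: half-sibs through their shared father (r = 1/4) and first cousins through their mothers (r = 1/8).
r = 1/4 + 1/8 = 0.375.

0.375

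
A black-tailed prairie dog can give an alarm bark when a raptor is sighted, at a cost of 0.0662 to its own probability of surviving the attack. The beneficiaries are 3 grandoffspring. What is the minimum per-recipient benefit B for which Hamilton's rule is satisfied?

r to a grandoffspring = 0.25 (two parent–offspring links: r = (1/2)^2 = 1/4).
Hamilton's rule with n recipients of equal r: n·r·B > C, so B > C/(n·r) = 0.0662/(3·0.25) = 0.0883.

0.0883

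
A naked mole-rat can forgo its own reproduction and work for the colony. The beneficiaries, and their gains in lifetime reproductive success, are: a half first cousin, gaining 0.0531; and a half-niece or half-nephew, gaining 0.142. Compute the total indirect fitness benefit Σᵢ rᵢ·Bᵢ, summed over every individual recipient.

r to a half first cousin = 1/16 (half first cousins share one grandparent — one path of length 4: r = (1/2)^4 = 1/16).
r to a half-niece or half-nephew = 0.125 (half-aunt/uncle↔niece/nephew: one path of length 3: r = (1/2)^3 = 1/8).
Summing one r·B term per recipient: 1·0.0625·0.0531 + 1·0.125·0.142 = 0.02106875.

0.02106875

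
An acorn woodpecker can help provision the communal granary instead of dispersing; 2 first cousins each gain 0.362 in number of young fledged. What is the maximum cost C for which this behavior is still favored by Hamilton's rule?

0.0905

r to a first cousin = 0.125 (first cousins share one grandparent pair — two paths of length 4: r = 2·(1/2)^4 = 1/8).
Hamilton's rule: n·r·B > C, so the trait is favored while C < n·r·B = 2·0.125·0.362 = 0.0905.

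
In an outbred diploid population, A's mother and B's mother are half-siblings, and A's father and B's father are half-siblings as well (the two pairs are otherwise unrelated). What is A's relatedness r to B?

0.125

Wright's path rule: contributions from independent ancestry routes add.
A and B are related in two ways: half first cousins through their mothers (r = 1/16) and half first cousins through their fathers (r = 1/16).
r = 1/16 + 1/16 = 0.125.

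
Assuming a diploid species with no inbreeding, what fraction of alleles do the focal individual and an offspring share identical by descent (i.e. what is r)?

0.5

One parent–offspring link: r = (1/2)^1 = 1/2.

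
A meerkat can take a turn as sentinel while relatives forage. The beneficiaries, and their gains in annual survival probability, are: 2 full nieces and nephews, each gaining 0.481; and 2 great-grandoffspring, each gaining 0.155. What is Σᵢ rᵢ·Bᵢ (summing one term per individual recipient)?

0.27925

r to a full niece or nephew = 0.25 (full aunt/uncle↔niece/nephew: two paths of length 3 through the shared grandparent pair: r = 2·(1/2)^3 = 1/4).
r to a great-grandoffspring = 0.125 (three parent–offspring links: r = (1/2)^3 = 1/8).
Summing one r·B term per recipient: 2·0.25·0.481 + 2·0.125·0.155 = 0.27925.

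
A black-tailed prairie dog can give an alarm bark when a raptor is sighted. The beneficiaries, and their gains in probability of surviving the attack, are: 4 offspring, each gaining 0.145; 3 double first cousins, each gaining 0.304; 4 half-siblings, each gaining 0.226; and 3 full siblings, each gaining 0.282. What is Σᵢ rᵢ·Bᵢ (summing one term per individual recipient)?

r to an offspring = 1/2 (one parent–offspring link: r = (1/2)^1 = 1/2).
r to a double first cousin = 0.25 (double first cousins share both grandparent pairs — four paths of length 4: r = 4·(1/2)^4 = 1/4).
r to a half-sibling = 0.25 (half-sibs share one parent — one path of length 2: r = (1/2)^2 = 1/4).
r to a full sibling = 0.5 (full sibs share both parents — two paths of length 2: r = 2·(1/2)^2 = 1/2).
Summing one r·B term per recipient: 4·0.5·0.145 + 3·0.25·0.304 + 4·0.25·0.226 + 3·0.5·0.282 = 1.167.

1.167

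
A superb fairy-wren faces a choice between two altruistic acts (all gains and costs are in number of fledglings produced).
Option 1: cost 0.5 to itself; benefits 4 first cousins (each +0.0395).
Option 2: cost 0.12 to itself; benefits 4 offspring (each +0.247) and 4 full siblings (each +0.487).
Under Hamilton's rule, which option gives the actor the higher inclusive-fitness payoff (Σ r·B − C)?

Option 2

Option 1: r to a first cousin = 0.125.
Option 1: Σ r·B − C = (4·0.125·0.0395) − 0.5 = -0.48025.
Option 2: r to an offspring = 0.5.
Option 2: r to a full sibling = 0.5.
Option 2: Σ r·B − C = (4·0.5·0.247 + 4·0.5·0.487) − 0.12 = 1.348.
Option 2 has the higher net inclusive-fitness payoff.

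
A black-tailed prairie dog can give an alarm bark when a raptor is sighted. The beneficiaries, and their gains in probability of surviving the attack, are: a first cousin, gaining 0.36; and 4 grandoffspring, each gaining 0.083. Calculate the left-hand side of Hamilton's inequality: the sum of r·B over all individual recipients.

r to a first cousin = 1/8 (first cousins share one grandparent pair — two paths of length 4: r = 2·(1/2)^4 = 1/8).
r to a grandoffspring = 0.25 (two parent–offspring links: r = (1/2)^2 = 1/4).
Summing one r·B term per recipient: 1·0.125·0.36 + 4·0.25·0.083 = 0.128.

0.128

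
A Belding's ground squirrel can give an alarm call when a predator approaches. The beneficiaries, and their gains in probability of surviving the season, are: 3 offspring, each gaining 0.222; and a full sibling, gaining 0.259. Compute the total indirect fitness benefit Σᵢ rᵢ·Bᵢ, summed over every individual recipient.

r to an offspring = 0.5 (one parent–offspring link: r = (1/2)^1 = 1/2).
r to a full sibling = 1/2 (full sibs share both parents — two paths of length 2: r = 2·(1/2)^2 = 1/2).
Summing one r·B term per recipient: 3·0.5·0.222 + 1·0.5·0.259 = 0.4625.

0.4625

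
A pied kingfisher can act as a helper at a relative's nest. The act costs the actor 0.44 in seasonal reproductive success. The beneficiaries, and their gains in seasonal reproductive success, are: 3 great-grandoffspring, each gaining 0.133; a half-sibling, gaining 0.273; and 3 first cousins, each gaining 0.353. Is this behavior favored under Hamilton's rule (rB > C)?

Hamilton's rule: the trait is favored when the sum of r·B over every recipient exceeds the actor's cost C.
r to a great-grandoffspring = 0.125 (three parent–offspring links: r = (1/2)^3 = 1/8).
r to a half-sibling = 1/4 (half-sibs share one parent — one path of length 2: r = (1/2)^2 = 1/4).
r to a first cousin = 1/8 (first cousins share one grandparent pair — two paths of length 4: r = 2·(1/2)^4 = 1/8).
Summing one r·B term per recipient: 3·0.125·0.133 + 1·0.25·0.273 + 3·0.125·0.353 = 0.2505.
0.2505 < 0.44: the indirect benefit is less than the cost.

No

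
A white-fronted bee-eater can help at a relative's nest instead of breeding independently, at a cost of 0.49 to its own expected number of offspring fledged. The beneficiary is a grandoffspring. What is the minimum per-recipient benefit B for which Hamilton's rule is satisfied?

1.96

r to a grandoffspring = 0.25 (two parent–offspring links: r = (1/2)^2 = 1/4).
Hamilton's rule with n recipients of equal r: n·r·B > C, so B > C/(n·r) = 0.49/(1·0.25) = 1.96.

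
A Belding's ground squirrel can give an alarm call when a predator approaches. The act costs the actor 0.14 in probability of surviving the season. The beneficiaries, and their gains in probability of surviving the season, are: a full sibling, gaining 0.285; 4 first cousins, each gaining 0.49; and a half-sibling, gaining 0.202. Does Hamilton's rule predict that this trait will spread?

Hamilton's rule: the trait is favored when the sum of r·B over every recipient exceeds the actor's cost C.
r to a full sibling = 1/2 (full sibs share both parents — two paths of length 2: r = 2·(1/2)^2 = 1/2).
r to a first cousin = 0.125 (first cousins share one grandparent pair — two paths of length 4: r = 2·(1/2)^4 = 1/8).
r to a half-sibling = 0.25 (half-sibs share one parent — one path of length 2: r = (1/2)^2 = 1/4).
Summing one r·B term per recipient: 1·0.5·0.285 + 4·0.125·0.49 + 1·0.25·0.202 = 0.438.
0.438 > 0.14: the indirect benefit exceeds the cost.

Yes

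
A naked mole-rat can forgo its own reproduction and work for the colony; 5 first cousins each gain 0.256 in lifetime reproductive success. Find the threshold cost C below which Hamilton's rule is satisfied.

r to a first cousin = 1/8 (first cousins share one grandparent pair — two paths of length 4: r = 2·(1/2)^4 = 1/8).
Hamilton's rule: n·r·B > C, so the trait is favored while C < n·r·B = 5·0.125·0.256 = 0.16.

0.16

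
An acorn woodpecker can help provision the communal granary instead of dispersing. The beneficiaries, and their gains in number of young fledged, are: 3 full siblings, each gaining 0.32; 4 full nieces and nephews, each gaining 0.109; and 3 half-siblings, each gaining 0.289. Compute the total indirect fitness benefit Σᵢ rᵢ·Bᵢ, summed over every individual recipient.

0.80575

r to a full sibling = 1/2 (full sibs share both parents — two paths of length 2: r = 2·(1/2)^2 = 1/2).
r to a full niece or nephew = 1/4 (full aunt/uncle↔niece/nephew: two paths of length 3 through the shared grandparent pair: r = 2·(1/2)^3 = 1/4).
r to a half-sibling = 0.25 (half-sibs share one parent — one path of length 2: r = (1/2)^2 = 1/4).
Summing one r·B term per recipient: 3·0.5·0.32 + 4·0.25·0.109 + 3·0.25·0.289 = 0.80575.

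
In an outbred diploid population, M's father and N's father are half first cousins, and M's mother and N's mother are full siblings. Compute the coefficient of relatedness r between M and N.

0.140625

Relatedness sums over independent paths through distinct common ancestors.
M and N are related in two ways: half second cousins through their fathers (r = 1/64) and first cousins through their mothers (r = 1/8).
r = 1/64 + 1/8 = 9/64 = 0.140625.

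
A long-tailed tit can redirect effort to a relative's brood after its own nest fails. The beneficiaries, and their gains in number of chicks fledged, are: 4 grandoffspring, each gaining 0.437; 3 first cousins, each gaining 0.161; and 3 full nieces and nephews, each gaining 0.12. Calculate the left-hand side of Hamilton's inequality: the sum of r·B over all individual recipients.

0.587375

r to a grandoffspring = 0.25 (two parent–offspring links: r = (1/2)^2 = 1/4).
r to a first cousin = 1/8 (first cousins share one grandparent pair — two paths of length 4: r = 2·(1/2)^4 = 1/8).
r to a full niece or nephew = 0.25 (full aunt/uncle↔niece/nephew: two paths of length 3 through the shared grandparent pair: r = 2·(1/2)^3 = 1/4).
Summing one r·B term per recipient: 4·0.25·0.437 + 3·0.125·0.161 + 3·0.25·0.12 = 0.587375.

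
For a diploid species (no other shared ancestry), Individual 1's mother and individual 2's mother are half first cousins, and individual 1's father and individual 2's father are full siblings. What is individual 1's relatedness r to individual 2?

0.140625

Independent pedigree routes through distinct common ancestors add.
Individual 1 and individual 2 are related in two ways: half second cousins through their mothers (r = 1/64) and first cousins through their fathers (r = 1/8).
r = 1/64 + 1/8 = 9/64 = 0.140625.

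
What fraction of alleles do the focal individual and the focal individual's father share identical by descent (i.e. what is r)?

Each parent–offspring link contributes a factor of 1/2, and independent paths through distinct common ancestors add.
One parent–offspring link: r = (1/2)^1 = 1/2.

0.5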